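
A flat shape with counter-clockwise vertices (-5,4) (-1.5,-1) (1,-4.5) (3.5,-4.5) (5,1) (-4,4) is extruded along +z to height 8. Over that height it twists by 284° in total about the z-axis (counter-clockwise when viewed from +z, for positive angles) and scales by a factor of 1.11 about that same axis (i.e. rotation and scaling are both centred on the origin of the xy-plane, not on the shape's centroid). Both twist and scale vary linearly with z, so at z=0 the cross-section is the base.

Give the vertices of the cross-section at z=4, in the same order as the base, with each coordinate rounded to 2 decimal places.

Cross-section at z=4: (1.56,-6.57) (1.90,-0.14) (2.09,4.39) (0.01,6.01) (-4.81,2.42) (0.73,-5.92)

t = z/height = 4/8 = 0.5
s = 1 + (scale-1)·z/height = 1 + (1.11-1)·4/8 = 1.055000
θ = twist·z/height = 284°·4/8 = 142.0000° = 2.478368 rad
cos θ = -0.788011, sin θ = 0.615661 (intermediates below are computed at full precision and shown rounded to 5 d.p.)
v1: (-5,4) → rotate → (1.47741,-6.23035) → ×s → (1.55867,-6.57302) → (1.56,-6.57)
v2: (-1.5,-1) → rotate → (1.79768,-0.13548) → ×s → (1.89655,-0.14293) → (1.90,-0.14)
v3: (1,-4.5) → rotate → (1.98247,4.16171) → ×s → (2.09150,4.39060) → (2.09,4.39)
v4: (3.5,-4.5) → rotate → (0.01244,5.70086) → ×s → (0.01312,6.01441) → (0.01,6.01)
v5: (5,1) → rotate → (-4.55572,2.29030) → ×s → (-4.80628,2.41626) → (-4.81,2.42)
v6: (-4,4) → rotate → (0.68940,-5.61469) → ×s → (0.72731,-5.92350) → (0.73,-5.92)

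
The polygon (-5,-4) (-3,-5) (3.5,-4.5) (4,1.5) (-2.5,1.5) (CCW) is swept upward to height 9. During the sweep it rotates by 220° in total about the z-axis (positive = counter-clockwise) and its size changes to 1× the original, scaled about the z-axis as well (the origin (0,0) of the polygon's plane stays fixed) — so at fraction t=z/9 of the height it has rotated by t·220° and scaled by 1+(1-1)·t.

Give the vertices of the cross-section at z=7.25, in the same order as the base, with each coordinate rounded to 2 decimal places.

Cross-section at z=7.25: (5.19,3.75) (3.24,4.85) (-3.28,4.66) (-4.07,-1.30) (2.42,-1.62)

t = z/height = 7.25/9 = 0.805556
s = 1 + (scale-1)·z/height = 1 + (1-1)·7.25/9 = 1.000000
θ = twist·z/height = 220°·7.25/9 = 177.2222° = 3.093111 rad
cos θ = -0.998825, sin θ = 0.048462 (intermediates below are computed at full precision and shown rounded to 5 d.p.)
v1: (-5,-4) → rotate → (5.18797,3.75299) → ×s → (5.18797,3.75299) → (5.19,3.75)
v2: (-3,-5) → rotate → (3.23879,4.84874) → ×s → (3.23879,4.84874) → (3.24,4.85)
v3: (3.5,-4.5) → rotate → (-3.27781,4.66433) → ×s → (-3.27781,4.66433) → (-3.28,4.66)
v4: (4,1.5) → rotate → (-4.06799,-1.30439) → ×s → (-4.06799,-1.30439) → (-4.07,-1.30)
v5: (-2.5,1.5) → rotate → (2.42437,-1.61939) → ×s → (2.42437,-1.61939) → (2.42,-1.62)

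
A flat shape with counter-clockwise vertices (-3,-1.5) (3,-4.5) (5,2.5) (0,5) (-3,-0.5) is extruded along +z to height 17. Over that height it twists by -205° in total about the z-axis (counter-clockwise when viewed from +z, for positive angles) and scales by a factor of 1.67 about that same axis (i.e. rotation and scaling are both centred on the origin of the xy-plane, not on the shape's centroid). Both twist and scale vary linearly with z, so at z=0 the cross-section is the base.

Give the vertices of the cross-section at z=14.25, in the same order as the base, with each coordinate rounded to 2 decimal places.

Cross-section at z=14.25: (4.30,2.98) (-5.64,6.29) (-7.17,-4.97) (1.11,-7.73) (4.53,1.44)

t = z/height = 14.25/17 = 0.838235
s = 1 + (scale-1)·z/height = 1 + (1.67-1)·14.25/17 = 1.561618
θ = twist·z/height = -205°·14.25/17 = -171.8382° = -2.999143 rad
cos θ = -0.989871, sin θ = -0.141968 (intermediates below are computed at full precision and shown rounded to 5 d.p.)
v1: (-3,-1.5) → rotate → (2.75666,1.91071) → ×s → (4.30485,2.98380) → (4.30,2.98)
v2: (3,-4.5) → rotate → (-3.60847,4.02852) → ×s → (-5.63505,6.29100) → (-5.64,6.29)
v3: (5,2.5) → rotate → (-4.59443,-3.18452) → ×s → (-7.17475,-4.97300) → (-7.17,-4.97)
v4: (0,5) → rotate → (0.70984,-4.94936) → ×s → (1.10850,-7.72900) → (1.11,-7.73)
v5: (-3,-0.5) → rotate → (2.89863,0.92084) → ×s → (4.52655,1.43800) → (4.53,1.44)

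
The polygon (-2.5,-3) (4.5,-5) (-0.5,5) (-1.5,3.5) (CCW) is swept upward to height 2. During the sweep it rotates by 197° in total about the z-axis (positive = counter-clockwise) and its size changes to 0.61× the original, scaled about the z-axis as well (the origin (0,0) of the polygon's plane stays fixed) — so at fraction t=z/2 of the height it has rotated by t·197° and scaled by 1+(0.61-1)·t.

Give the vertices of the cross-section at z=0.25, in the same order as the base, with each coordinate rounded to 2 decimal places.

Cross-section at z=0.25: (-0.97,-3.59) (5.87,-2.54) (-2.41,4.13) (-2.68,2.43)

t = z/height = 0.25/2 = 0.125
s = 1 + (scale-1)·z/height = 1 + (0.61-1)·0.25/2 = 0.951250
θ = twist·z/height = 197°·0.25/2 = 24.6250° = 0.429787 rad
cos θ = 0.909054, sin θ = 0.416677 (intermediates below are computed at full precision and shown rounded to 5 d.p.)
v1: (-2.5,-3) → rotate → (-1.02260,-3.76886) → ×s → (-0.97275,-3.58513) → (-0.97,-3.59)
v2: (4.5,-5) → rotate → (6.17413,-2.67022) → ×s → (5.87314,-2.54005) → (5.87,-2.54)
v3: (-0.5,5) → rotate → (-2.53791,4.33693) → ×s → (-2.41419,4.12551) → (-2.41,4.13)
v4: (-1.5,3.5) → rotate → (-2.82195,2.55667) → ×s → (-2.68438,2.43204) → (-2.68,2.43)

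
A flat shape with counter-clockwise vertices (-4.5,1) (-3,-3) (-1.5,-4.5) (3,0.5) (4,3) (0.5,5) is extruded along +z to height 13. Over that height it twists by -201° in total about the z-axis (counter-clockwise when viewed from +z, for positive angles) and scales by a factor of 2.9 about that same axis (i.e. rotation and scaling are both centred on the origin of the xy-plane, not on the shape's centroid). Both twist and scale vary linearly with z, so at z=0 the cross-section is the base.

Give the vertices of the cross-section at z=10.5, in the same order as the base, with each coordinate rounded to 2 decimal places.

t = z/height = 10.5/13 = 0.807692
s = 1 + (scale-1)·z/height = 1 + (2.9-1)·10.5/13 = 2.534615
θ = twist·z/height = -201°·10.5/13 = -162.3462° = -2.833475 rad
cos θ = -0.952906, sin θ = -0.303266 (intermediates below are computed at full precision and shown rounded to 5 d.p.)
v1: (-4.5,1) → rotate → (4.59134,0.41179) → ×s → (11.63729,1.04373) → (11.64,1.04)
v2: (-3,-3) → rotate → (1.94892,3.76851) → ×s → (4.93977,9.55174) → (4.94,9.55)
v3: (-1.5,-4.5) → rotate → (0.06466,4.74298) → ×s → (0.16390,12.02162) → (0.16,12.02)
v4: (3,0.5) → rotate → (-2.70709,-1.38625) → ×s → (-6.86142,-3.51361) → (-6.86,-3.51)
v5: (4,3) → rotate → (-2.90183,-4.07178) → ×s → (-7.35502,-10.32040) → (-7.36,-10.32)
v6: (0.5,5) → rotate → (1.03987,-4.91616) → ×s → (2.63568,-12.46058) → (2.64,-12.46)

Cross-section at z=10.5: (11.64,1.04) (4.94,9.55) (0.16,12.02) (-6.86,-3.51) (-7.36,-10.32) (2.64,-12.46)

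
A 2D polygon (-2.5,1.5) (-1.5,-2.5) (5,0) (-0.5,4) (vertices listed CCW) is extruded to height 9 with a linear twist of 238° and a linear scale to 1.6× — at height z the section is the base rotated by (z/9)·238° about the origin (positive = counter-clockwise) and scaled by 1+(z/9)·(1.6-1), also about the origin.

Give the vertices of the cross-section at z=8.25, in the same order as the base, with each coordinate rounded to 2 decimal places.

t = z/height = 8.25/9 = 0.916667
s = 1 + (scale-1)·z/height = 1 + (1.6-1)·8.25/9 = 1.550000
θ = twist·z/height = 238°·8.25/9 = 218.1667° = 3.807727 rad
cos θ = -0.786217, sin θ = -0.617951 (intermediates below are computed at full precision and shown rounded to 5 d.p.)
v1: (-2.5,1.5) → rotate → (2.89247,0.36555) → ×s → (4.48333,0.56661) → (4.48,0.57)
v2: (-1.5,-2.5) → rotate → (-0.36555,2.89247) → ×s → (-0.56661,4.48333) → (-0.57,4.48)
v3: (5,0) → rotate → (-3.93108,-3.08976) → ×s → (-6.09318,-4.78912) → (-6.09,-4.79)
v4: (-0.5,4) → rotate → (2.86491,-2.83589) → ×s → (4.44061,-4.39563) → (4.44,-4.40)

Cross-section at z=8.25: (4.48,0.57) (-0.57,4.48) (-6.09,-4.79) (4.44,-4.40)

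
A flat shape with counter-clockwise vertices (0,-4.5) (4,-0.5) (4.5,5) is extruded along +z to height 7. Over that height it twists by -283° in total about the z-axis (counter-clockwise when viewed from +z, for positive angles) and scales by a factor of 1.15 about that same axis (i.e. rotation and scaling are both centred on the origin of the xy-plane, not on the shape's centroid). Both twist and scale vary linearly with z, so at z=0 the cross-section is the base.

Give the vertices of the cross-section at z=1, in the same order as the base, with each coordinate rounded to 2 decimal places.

Cross-section at z=1: (-2.98,-3.50) (2.78,-3.04) (6.81,0.91)

t = z/height = 1/7 = 0.142857
s = 1 + (scale-1)·z/height = 1 + (1.15-1)·1/7 = 1.021429
θ = twist·z/height = -283°·1/7 = -40.4286° = -0.705612 rad
cos θ = 0.761215, sin θ = -0.648500 (intermediates below are computed at full precision and shown rounded to 5 d.p.)
v1: (0,-4.5) → rotate → (-2.91825,-3.42547) → ×s → (-2.98078,-3.49887) → (-2.98,-3.50)
v2: (4,-0.5) → rotate → (2.72061,-2.97461) → ×s → (2.77891,-3.03835) → (2.78,-3.04)
v3: (4.5,5) → rotate → (6.66797,0.88783) → ×s → (6.81085,0.90685) → (6.81,0.91)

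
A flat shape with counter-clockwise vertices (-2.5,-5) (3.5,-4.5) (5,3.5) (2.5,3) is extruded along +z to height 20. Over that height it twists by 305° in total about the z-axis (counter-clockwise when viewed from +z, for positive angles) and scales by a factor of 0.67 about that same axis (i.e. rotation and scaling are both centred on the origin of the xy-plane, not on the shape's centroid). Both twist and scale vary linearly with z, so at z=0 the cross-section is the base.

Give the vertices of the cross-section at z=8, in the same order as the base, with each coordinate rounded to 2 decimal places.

t = z/height = 8/20 = 0.4
s = 1 + (scale-1)·z/height = 1 + (0.67-1)·8/20 = 0.868000
θ = twist·z/height = 305°·8/20 = 122.0000° = 2.129302 rad
cos θ = -0.529919, sin θ = 0.848048 (intermediates below are computed at full precision and shown rounded to 5 d.p.)
v1: (-2.5,-5) → rotate → (5.56504,0.52948) → ×s → (4.83045,0.45959) → (4.83,0.46)
v2: (3.5,-4.5) → rotate → (1.96150,5.35281) → ×s → (1.70258,4.64623) → (1.70,4.65)
v3: (5,3.5) → rotate → (-5.61776,2.38552) → ×s → (-4.87622,2.07063) → (-4.88,2.07)
v4: (2.5,3) → rotate → (-3.86894,0.53036) → ×s → (-3.35824,0.46035) → (-3.36,0.46)

Cross-section at z=8: (4.83,0.46) (1.70,4.65) (-4.88,2.07) (-3.36,0.46)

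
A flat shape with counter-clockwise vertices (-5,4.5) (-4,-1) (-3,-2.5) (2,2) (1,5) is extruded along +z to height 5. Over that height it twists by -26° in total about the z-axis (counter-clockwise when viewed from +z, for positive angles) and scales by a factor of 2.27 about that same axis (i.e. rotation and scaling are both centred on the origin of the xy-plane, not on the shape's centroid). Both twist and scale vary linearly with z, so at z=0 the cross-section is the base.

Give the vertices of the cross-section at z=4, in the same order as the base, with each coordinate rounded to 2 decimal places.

Cross-section at z=4: (-6.20,12.06) (-8.25,0.98) (-7.44,-2.56) (5.20,2.34) (5.46,8.71)

t = z/height = 4/5 = 0.8
s = 1 + (scale-1)·z/height = 1 + (2.27-1)·4/5 = 2.016000
θ = twist·z/height = -26°·4/5 = -20.8000° = -0.363028 rad
cos θ = 0.934826, sin θ = -0.355107 (intermediates below are computed at full precision and shown rounded to 5 d.p.)
v1: (-5,4.5) → rotate → (-3.07615,5.98225) → ×s → (-6.20151,12.06022) → (-6.20,12.06)
v2: (-4,-1) → rotate → (-4.09441,0.48560) → ×s → (-8.25433,0.97897) → (-8.25,0.98)
v3: (-3,-2.5) → rotate → (-3.69224,-1.27174) → ×s → (-7.44356,-2.56383) → (-7.44,-2.56)
v4: (2,2) → rotate → (2.57987,1.15944) → ×s → (5.20101,2.33743) → (5.20,2.34)
v5: (1,5) → rotate → (2.71036,4.31902) → ×s → (5.46409,8.70715) → (5.46,8.71)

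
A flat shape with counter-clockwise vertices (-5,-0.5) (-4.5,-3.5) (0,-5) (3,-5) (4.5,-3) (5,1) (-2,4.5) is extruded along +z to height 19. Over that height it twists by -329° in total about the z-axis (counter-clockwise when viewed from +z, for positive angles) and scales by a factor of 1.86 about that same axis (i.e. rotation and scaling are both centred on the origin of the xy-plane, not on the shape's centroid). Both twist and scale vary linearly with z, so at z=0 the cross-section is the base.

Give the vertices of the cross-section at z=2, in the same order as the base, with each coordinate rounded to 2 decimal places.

Cross-section at z=2: (-4.80,2.65) (-6.21,-0.35) (-3.10,-4.49) (-0.41,-6.35) (2.18,-5.48) (5.11,-2.20) (0.99,5.28)

t = z/height = 2/19 = 0.105263
s = 1 + (scale-1)·z/height = 1 + (1.86-1)·2/19 = 1.090526
θ = twist·z/height = -329°·2/19 = -34.6316° = -0.604435 rad
cos θ = 0.822823, sin θ = -0.568297 (intermediates below are computed at full precision and shown rounded to 5 d.p.)
v1: (-5,-0.5) → rotate → (-4.39827,2.43008) → ×s → (-4.79642,2.65006) → (-4.80,2.65)
v2: (-4.5,-3.5) → rotate → (-5.69175,-0.32254) → ×s → (-6.20700,-0.35174) → (-6.21,-0.35)
v3: (0,-5) → rotate → (-2.84149,-4.11412) → ×s → (-3.09872,-4.48655) → (-3.10,-4.49)
v4: (3,-5) → rotate → (-0.37302,-5.81901) → ×s → (-0.40678,-6.34578) → (-0.41,-6.35)
v5: (4.5,-3) → rotate → (1.99781,-5.02581) → ×s → (2.17867,-5.48078) → (2.18,-5.48)
v6: (5,1) → rotate → (4.68241,-2.01866) → ×s → (5.10630,-2.20141) → (5.11,-2.20)
v7: (-2,4.5) → rotate → (0.91169,4.83930) → ×s → (0.99422,5.27738) → (0.99,5.28)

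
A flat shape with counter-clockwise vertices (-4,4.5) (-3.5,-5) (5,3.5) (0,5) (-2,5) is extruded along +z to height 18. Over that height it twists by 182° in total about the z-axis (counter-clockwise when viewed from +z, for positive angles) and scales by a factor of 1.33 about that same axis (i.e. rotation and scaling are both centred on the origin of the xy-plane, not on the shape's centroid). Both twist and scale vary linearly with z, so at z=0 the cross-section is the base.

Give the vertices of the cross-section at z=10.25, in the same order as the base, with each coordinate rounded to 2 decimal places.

Cross-section at z=10.25: (-4.07,-5.88) (6.75,-2.64) (-5.44,4.79) (-5.77,-1.40) (-5.21,-3.71)

t = z/height = 10.25/18 = 0.569444
s = 1 + (scale-1)·z/height = 1 + (1.33-1)·10.25/18 = 1.187917
θ = twist·z/height = 182°·10.25/18 = 103.6389° = 1.808840 rad
cos θ = -0.235802, sin θ = 0.971801 (intermediates below are computed at full precision and shown rounded to 5 d.p.)
v1: (-4,4.5) → rotate → (-3.42990,-4.94831) → ×s → (-4.07443,-5.87818) → (-4.07,-5.88)
v2: (-3.5,-5) → rotate → (5.68431,-2.22230) → ×s → (6.75249,-2.63990) → (6.75,-2.64)
v3: (5,3.5) → rotate → (-4.58031,4.03370) → ×s → (-5.44103,4.79170) → (-5.44,4.79)
v4: (0,5) → rotate → (-4.85901,-1.17901) → ×s → (-5.77209,-1.40056) → (-5.77,-1.40)
v5: (-2,5) → rotate → (-4.38740,-3.12261) → ×s → (-5.21187,-3.70940) → (-5.21,-3.71)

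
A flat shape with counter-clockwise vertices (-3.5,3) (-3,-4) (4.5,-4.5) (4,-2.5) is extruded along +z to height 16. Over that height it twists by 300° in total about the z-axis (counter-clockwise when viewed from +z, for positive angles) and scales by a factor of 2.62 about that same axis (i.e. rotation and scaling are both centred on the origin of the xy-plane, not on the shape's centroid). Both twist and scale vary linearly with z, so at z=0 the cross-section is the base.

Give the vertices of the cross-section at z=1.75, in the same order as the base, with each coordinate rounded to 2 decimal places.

Cross-section at z=1.75: (-5.38,0.74) (-0.42,-5.87) (7.32,-1.58) (5.55,0.08)

t = z/height = 1.75/16 = 0.109375
s = 1 + (scale-1)·z/height = 1 + (2.62-1)·1.75/16 = 1.177188
θ = twist·z/height = 300°·1.75/16 = 32.8125° = 0.572686 rad
cos θ = 0.840448, sin θ = 0.541892 (intermediates below are computed at full precision and shown rounded to 5 d.p.)
v1: (-3.5,3) → rotate → (-4.56724,0.62472) → ×s → (-5.37650,0.73542) → (-5.38,0.74)
v2: (-3,-4) → rotate → (-0.35378,-4.98747) → ×s → (-0.41646,-5.87119) → (-0.42,-5.87)
v3: (4.5,-4.5) → rotate → (6.22053,-1.34351) → ×s → (7.32273,-1.58156) → (7.32,-1.58)
v4: (4,-2.5) → rotate → (4.71652,0.06645) → ×s → (5.55223,0.07822) → (5.55,0.08)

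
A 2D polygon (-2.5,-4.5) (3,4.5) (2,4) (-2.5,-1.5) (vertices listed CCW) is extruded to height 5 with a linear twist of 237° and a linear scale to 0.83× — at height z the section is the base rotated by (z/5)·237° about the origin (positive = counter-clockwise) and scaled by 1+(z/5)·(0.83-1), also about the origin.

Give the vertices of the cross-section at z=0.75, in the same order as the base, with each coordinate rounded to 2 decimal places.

t = z/height = 0.75/5 = 0.15
s = 1 + (scale-1)·z/height = 1 + (0.83-1)·0.75/5 = 0.974500
θ = twist·z/height = 237°·0.75/5 = 35.5500° = 0.620465 rad
cos θ = 0.813608, sin θ = 0.581413 (intermediates below are computed at full precision and shown rounded to 5 d.p.)
v1: (-2.5,-4.5) → rotate → (0.58234,-5.11477) → ×s → (0.56749,-4.98434) → (0.57,-4.98)
v2: (3,4.5) → rotate → (-0.17553,5.40548) → ×s → (-0.17106,5.26764) → (-0.17,5.27)
v3: (2,4) → rotate → (-0.69844,4.41726) → ×s → (-0.68063,4.30462) → (-0.68,4.30)
v4: (-2.5,-1.5) → rotate → (-1.16190,-2.67395) → ×s → (-1.13227,-2.60576) → (-1.13,-2.61)

Cross-section at z=0.75: (0.57,-4.98) (-0.17,5.27) (-0.68,4.30) (-1.13,-2.61)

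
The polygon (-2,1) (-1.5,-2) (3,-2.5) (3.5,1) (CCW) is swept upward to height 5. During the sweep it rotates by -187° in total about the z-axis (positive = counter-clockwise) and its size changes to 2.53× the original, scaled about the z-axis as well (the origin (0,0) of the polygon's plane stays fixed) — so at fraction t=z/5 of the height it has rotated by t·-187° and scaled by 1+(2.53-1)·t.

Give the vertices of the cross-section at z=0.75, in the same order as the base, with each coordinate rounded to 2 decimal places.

t = z/height = 0.75/5 = 0.15
s = 1 + (scale-1)·z/height = 1 + (2.53-1)·0.75/5 = 1.229500
θ = twist·z/height = -187°·0.75/5 = -28.0500° = -0.489565 rad
cos θ = 0.882538, sin θ = -0.470242 (intermediates below are computed at full precision and shown rounded to 5 d.p.)
v1: (-2,1) → rotate → (-1.29483,1.82302) → ×s → (-1.59200,2.24140) → (-1.59,2.24)
v2: (-1.5,-2) → rotate → (-2.26429,-1.05971) → ×s → (-2.78394,-1.30292) → (-2.78,-1.30)
v3: (3,-2.5) → rotate → (1.47201,-3.61707) → ×s → (1.80983,-4.44719) → (1.81,-4.45)
v4: (3.5,1) → rotate → (3.55912,-0.76331) → ×s → (4.37594,-0.93849) → (4.38,-0.94)

Cross-section at z=0.75: (-1.59,2.24) (-2.78,-1.30) (1.81,-4.45) (4.38,-0.94)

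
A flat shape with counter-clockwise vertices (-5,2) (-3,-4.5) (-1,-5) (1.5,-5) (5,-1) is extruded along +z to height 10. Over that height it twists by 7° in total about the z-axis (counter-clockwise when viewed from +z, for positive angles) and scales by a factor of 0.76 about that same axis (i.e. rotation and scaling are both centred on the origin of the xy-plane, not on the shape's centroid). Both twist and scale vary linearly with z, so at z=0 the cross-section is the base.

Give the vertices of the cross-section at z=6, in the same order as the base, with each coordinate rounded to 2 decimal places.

t = z/height = 6/10 = 0.6
s = 1 + (scale-1)·z/height = 1 + (0.76-1)·6/10 = 0.856000
θ = twist·z/height = 7°·6/10 = 4.2000° = 0.073304 rad
cos θ = 0.997314, sin θ = 0.073238 (intermediates below are computed at full precision and shown rounded to 5 d.p.)
v1: (-5,2) → rotate → (-5.13305,1.62844) → ×s → (-4.39389,1.39394) → (-4.39,1.39)
v2: (-3,-4.5) → rotate → (-2.66237,-4.70763) → ×s → (-2.27899,-4.02973) → (-2.28,-4.03)
v3: (-1,-5) → rotate → (-0.63112,-5.05981) → ×s → (-0.54024,-4.33120) → (-0.54,-4.33)
v4: (1.5,-5) → rotate → (1.86216,-4.87672) → ×s → (1.59401,-4.17447) → (1.59,-4.17)
v5: (5,-1) → rotate → (5.05981,-0.63112) → ×s → (4.33120,-0.54024) → (4.33,-0.54)

Cross-section at z=6: (-4.39,1.39) (-2.28,-4.03) (-0.54,-4.33) (1.59,-4.17) (4.33,-0.54)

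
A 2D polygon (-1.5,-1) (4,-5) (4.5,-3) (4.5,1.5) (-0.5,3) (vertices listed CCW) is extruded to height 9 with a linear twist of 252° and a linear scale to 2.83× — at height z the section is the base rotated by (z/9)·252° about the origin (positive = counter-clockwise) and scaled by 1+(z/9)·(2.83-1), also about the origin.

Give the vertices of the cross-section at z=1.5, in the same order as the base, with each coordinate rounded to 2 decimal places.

Cross-section at z=1.5: (-0.58,-2.28) (8.25,-1.36) (6.98,1.02) (3.05,5.38) (-3.10,2.47)

t = z/height = 1.5/9 = 0.166667
s = 1 + (scale-1)·z/height = 1 + (2.83-1)·1.5/9 = 1.305000
θ = twist·z/height = 252°·1.5/9 = 42.0000° = 0.733038 rad
cos θ = 0.743145, sin θ = 0.669131 (intermediates below are computed at full precision and shown rounded to 5 d.p.)
v1: (-1.5,-1) → rotate → (-0.44559,-1.74684) → ×s → (-0.58149,-2.27963) → (-0.58,-2.28)
v2: (4,-5) → rotate → (6.31823,-1.03920) → ×s → (8.24529,-1.35616) → (8.25,-1.36)
v3: (4.5,-3) → rotate → (5.35154,0.78165) → ×s → (6.98376,1.02006) → (6.98,1.02)
v4: (4.5,1.5) → rotate → (2.34046,4.12580) → ×s → (3.05429,5.38418) → (3.05,5.38)
v5: (-0.5,3) → rotate → (-2.37896,1.89487) → ×s → (-3.10455,2.47280) → (-3.10,2.47)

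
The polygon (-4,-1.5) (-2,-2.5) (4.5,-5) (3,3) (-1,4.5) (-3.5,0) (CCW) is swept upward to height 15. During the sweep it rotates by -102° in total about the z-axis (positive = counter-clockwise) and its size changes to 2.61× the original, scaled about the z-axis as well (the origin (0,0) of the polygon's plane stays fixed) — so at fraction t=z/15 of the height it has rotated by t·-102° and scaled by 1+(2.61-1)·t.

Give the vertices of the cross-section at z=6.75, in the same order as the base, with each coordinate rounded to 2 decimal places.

Cross-section at z=6.75: (-6.66,3.15) (-5.50,-0.52) (-0.79,-11.57) (7.32,-0.11) (4.37,6.64) (-4.20,4.33)

t = z/height = 6.75/15 = 0.45
s = 1 + (scale-1)·z/height = 1 + (2.61-1)·6.75/15 = 1.724500
θ = twist·z/height = -102°·6.75/15 = -45.9000° = -0.801106 rad
cos θ = 0.695913, sin θ = -0.718126 (intermediates below are computed at full precision and shown rounded to 5 d.p.)
v1: (-4,-1.5) → rotate → (-3.86084,1.82864) → ×s → (-6.65802,3.15348) → (-6.66,3.15)
v2: (-2,-2.5) → rotate → (-3.18714,-0.30353) → ×s → (-5.49623,-0.52344) → (-5.50,-0.52)
v3: (4.5,-5) → rotate → (-0.45902,-6.71113) → ×s → (-0.79159,-11.57335) → (-0.79,-11.57)
v4: (3,3) → rotate → (4.24212,-0.06664) → ×s → (7.31553,-0.11492) → (7.32,-0.11)
v5: (-1,4.5) → rotate → (2.53566,3.84973) → ×s → (4.37274,6.63887) → (4.37,6.64)
v6: (-3.5,0) → rotate → (-2.43569,2.51344) → ×s → (-4.20036,4.33443) → (-4.20,4.33)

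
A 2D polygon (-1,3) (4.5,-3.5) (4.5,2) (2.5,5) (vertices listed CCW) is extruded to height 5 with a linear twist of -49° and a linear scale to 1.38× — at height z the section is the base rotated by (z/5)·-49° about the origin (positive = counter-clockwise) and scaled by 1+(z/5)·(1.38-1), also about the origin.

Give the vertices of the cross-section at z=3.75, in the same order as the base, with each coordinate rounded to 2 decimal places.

Cross-section at z=3.75: (1.28,3.86) (1.94,-7.06) (6.17,-1.40) (6.42,3.23)

t = z/height = 3.75/5 = 0.75
s = 1 + (scale-1)·z/height = 1 + (1.38-1)·3.75/5 = 1.285000
θ = twist·z/height = -49°·3.75/5 = -36.7500° = -0.641409 rad
cos θ = 0.801254, sin θ = -0.598325 (intermediates below are computed at full precision and shown rounded to 5 d.p.)
v1: (-1,3) → rotate → (0.99372,3.00209) → ×s → (1.27693,3.85768) → (1.28,3.86)
v2: (4.5,-3.5) → rotate → (1.51151,-5.49685) → ×s → (1.94229,-7.06345) → (1.94,-7.06)
v3: (4.5,2) → rotate → (4.80229,-1.08995) → ×s → (6.17094,-1.40059) → (6.17,-1.40)
v4: (2.5,5) → rotate → (4.99476,2.51046) → ×s → (6.41826,3.22594) → (6.42,3.23)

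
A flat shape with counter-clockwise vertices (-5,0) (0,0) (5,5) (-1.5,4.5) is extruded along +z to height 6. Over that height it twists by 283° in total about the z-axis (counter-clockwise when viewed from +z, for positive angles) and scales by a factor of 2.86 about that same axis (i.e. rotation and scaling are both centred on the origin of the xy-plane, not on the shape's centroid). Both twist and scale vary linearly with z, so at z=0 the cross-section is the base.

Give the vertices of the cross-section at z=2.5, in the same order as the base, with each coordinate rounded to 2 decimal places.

t = z/height = 2.5/6 = 0.416667
s = 1 + (scale-1)·z/height = 1 + (2.86-1)·2.5/6 = 1.775000
θ = twist·z/height = 283°·2.5/6 = 117.9167° = 2.058034 rad
cos θ = -0.468187, sin θ = 0.883629 (intermediates below are computed at full precision and shown rounded to 5 d.p.)
v1: (-5,0) → rotate → (2.34093,-4.41815) → ×s → (4.15516,-7.84221) → (4.16,-7.84)
v2: (0,0) → rotate → (0.00000,0.00000) → ×s → (0.00000,0.00000) → (0.00,0.00)
v3: (5,5) → rotate → (-6.75908,2.07721) → ×s → (-11.99737,3.68705) → (-12.00,3.69)
v4: (-1.5,4.5) → rotate → (-3.27405,-3.43229) → ×s → (-5.81144,-6.09231) → (-5.81,-6.09)

Cross-section at z=2.5: (4.16,-7.84) (0.00,0.00) (-12.00,3.69) (-5.81,-6.09)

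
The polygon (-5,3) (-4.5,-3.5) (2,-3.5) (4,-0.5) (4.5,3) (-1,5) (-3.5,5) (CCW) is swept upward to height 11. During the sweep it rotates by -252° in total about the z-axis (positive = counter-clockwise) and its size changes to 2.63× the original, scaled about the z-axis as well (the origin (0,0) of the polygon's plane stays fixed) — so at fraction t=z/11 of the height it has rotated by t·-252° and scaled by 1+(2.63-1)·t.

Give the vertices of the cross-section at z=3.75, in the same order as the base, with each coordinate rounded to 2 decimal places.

Cross-section at z=3.75: (4.10,8.09) (-5.93,6.59) (-5.21,-3.49) (-0.33,-6.26) (5.15,-6.65) (7.65,2.11) (7.37,5.99)

t = z/height = 3.75/11 = 0.340909
s = 1 + (scale-1)·z/height = 1 + (2.63-1)·3.75/11 = 1.555682
θ = twist·z/height = -252°·3.75/11 = -85.9091° = -1.499396 rad
cos θ = 0.071339, sin θ = -0.997452 (intermediates below are computed at full precision and shown rounded to 5 d.p.)
v1: (-5,3) → rotate → (2.63566,5.20128) → ×s → (4.10025,8.09153) → (4.10,8.09)
v2: (-4.5,-3.5) → rotate → (-3.81211,4.23885) → ×s → (-5.93043,6.59430) → (-5.93,6.59)
v3: (2,-3.5) → rotate → (-3.34840,-2.24459) → ×s → (-5.20905,-3.49187) → (-5.21,-3.49)
v4: (4,-0.5) → rotate → (-0.21337,-4.02548) → ×s → (-0.33193,-6.26236) → (-0.33,-6.26)
v5: (4.5,3) → rotate → (3.31338,-4.27452) → ×s → (5.15457,-6.64979) → (5.15,-6.65)
v6: (-1,5) → rotate → (4.91592,1.35415) → ×s → (7.64761,2.10662) → (7.65,2.11)
v7: (-3.5,5) → rotate → (4.73757,3.84778) → ×s → (7.37016,5.98592) → (7.37,5.99)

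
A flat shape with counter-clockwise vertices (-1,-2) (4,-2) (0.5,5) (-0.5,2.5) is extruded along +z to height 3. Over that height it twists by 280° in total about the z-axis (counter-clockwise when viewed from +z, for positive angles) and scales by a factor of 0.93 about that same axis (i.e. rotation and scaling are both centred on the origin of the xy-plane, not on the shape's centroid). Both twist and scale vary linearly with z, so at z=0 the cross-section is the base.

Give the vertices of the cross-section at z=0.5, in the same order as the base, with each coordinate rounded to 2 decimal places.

Cross-section at z=0.5: (0.76,-2.08) (4.15,1.52) (-3.26,3.75) (-2.14,1.34)

t = z/height = 0.5/3 = 0.166667
s = 1 + (scale-1)·z/height = 1 + (0.93-1)·0.5/3 = 0.988333
θ = twist·z/height = 280°·0.5/3 = 46.6667° = 0.814487 rad
cos θ = 0.686242, sin θ = 0.727374 (intermediates below are computed at full precision and shown rounded to 5 d.p.)
v1: (-1,-2) → rotate → (0.76851,-2.09986) → ×s → (0.75954,-2.07536) → (0.76,-2.08)
v2: (4,-2) → rotate → (4.19971,1.53701) → ×s → (4.15072,1.51908) → (4.15,1.52)
v3: (0.5,5) → rotate → (-3.29375,3.79490) → ×s → (-3.25532,3.75062) → (-3.26,3.75)
v4: (-0.5,2.5) → rotate → (-2.16155,1.35192) → ×s → (-2.13634,1.33614) → (-2.14,1.34)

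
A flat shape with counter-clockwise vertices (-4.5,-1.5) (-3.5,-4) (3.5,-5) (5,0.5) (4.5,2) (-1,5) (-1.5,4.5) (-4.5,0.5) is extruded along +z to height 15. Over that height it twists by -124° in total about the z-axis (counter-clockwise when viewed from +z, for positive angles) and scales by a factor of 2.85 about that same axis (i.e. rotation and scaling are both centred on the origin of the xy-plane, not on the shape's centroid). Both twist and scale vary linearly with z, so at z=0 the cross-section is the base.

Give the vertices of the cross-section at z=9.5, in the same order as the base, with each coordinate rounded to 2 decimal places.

Cross-section at z=9.5: (-5.14,8.93) (-10.02,5.72) (-9.13,-9.61) (3.22,-10.43) (6.20,-8.71) (10.21,4.29) (8.93,5.14) (-0.88,9.79)

t = z/height = 9.5/15 = 0.633333
s = 1 + (scale-1)·z/height = 1 + (2.85-1)·9.5/15 = 2.171667
θ = twist·z/height = -124°·9.5/15 = -78.5333° = -1.370665 rad
cos θ = 0.198798, sin θ = -0.980041 (intermediates below are computed at full precision and shown rounded to 5 d.p.)
v1: (-4.5,-1.5) → rotate → (-2.36465,4.11199) → ×s → (-5.13523,8.92986) → (-5.14,8.93)
v2: (-3.5,-4) → rotate → (-4.61595,2.63495) → ×s → (-10.02431,5.72223) → (-10.02,5.72)
v3: (3.5,-5) → rotate → (-4.20441,-4.42413) → ×s → (-9.13058,-9.60774) → (-9.13,-9.61)
v4: (5,0.5) → rotate → (1.48401,-4.80080) → ×s → (3.22277,-10.42575) → (3.22,-10.43)
v5: (4.5,2) → rotate → (2.85467,-4.01259) → ×s → (6.19939,-8.71400) → (6.20,-8.71)
v6: (-1,5) → rotate → (4.70140,1.97403) → ×s → (10.20988,4.28693) → (10.21,4.29)
v7: (-1.5,4.5) → rotate → (4.11199,2.36465) → ×s → (8.92986,5.13523) → (8.93,5.14)
v8: (-4.5,0.5) → rotate → (-0.40457,4.50958) → ×s → (-0.87859,9.79331) → (-0.88,9.79)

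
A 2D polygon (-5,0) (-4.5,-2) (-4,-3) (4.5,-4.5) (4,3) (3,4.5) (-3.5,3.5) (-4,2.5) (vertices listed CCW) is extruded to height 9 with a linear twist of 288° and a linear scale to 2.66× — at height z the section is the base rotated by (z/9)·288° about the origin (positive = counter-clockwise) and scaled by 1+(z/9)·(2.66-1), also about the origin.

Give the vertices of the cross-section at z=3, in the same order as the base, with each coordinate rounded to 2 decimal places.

t = z/height = 3/9 = 0.333333
s = 1 + (scale-1)·z/height = 1 + (2.66-1)·3/9 = 1.553333
θ = twist·z/height = 288°·3/9 = 96.0000° = 1.675516 rad
cos θ = -0.104528, sin θ = 0.994522 (intermediates below are computed at full precision and shown rounded to 5 d.p.)
v1: (-5,0) → rotate → (0.52264,-4.97261) → ×s → (0.81184,-7.72412) → (0.81,-7.72)
v2: (-4.5,-2) → rotate → (2.45942,-4.26629) → ×s → (3.82030,-6.62697) → (3.82,-6.63)
v3: (-4,-3) → rotate → (3.40168,-3.66450) → ×s → (5.28394,-5.69219) → (5.28,-5.69)
v4: (4.5,-4.5) → rotate → (4.00497,4.94573) → ×s → (6.22105,7.68236) → (6.22,7.68)
v5: (4,3) → rotate → (-3.40168,3.66450) → ×s → (-5.28394,5.69219) → (-5.28,5.69)
v6: (3,4.5) → rotate → (-4.78893,2.51319) → ×s → (-7.43881,3.90382) → (-7.44,3.90)
v7: (-3.5,3.5) → rotate → (-3.11498,-3.84668) → ×s → (-4.83860,-5.97517) → (-4.84,-5.98)
v8: (-4,2.5) → rotate → (-2.06819,-4.23941) → ×s → (-3.21259,-6.58521) → (-3.21,-6.59)

Cross-section at z=3: (0.81,-7.72) (3.82,-6.63) (5.28,-5.69) (6.22,7.68) (-5.28,5.69) (-7.44,3.90) (-4.84,-5.98) (-3.21,-6.59)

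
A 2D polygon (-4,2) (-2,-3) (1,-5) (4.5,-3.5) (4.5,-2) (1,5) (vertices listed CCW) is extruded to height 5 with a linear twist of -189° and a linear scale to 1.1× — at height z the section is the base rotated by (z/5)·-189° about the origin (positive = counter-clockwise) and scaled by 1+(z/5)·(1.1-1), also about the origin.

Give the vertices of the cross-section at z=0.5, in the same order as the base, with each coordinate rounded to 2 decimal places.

t = z/height = 0.5/5 = 0.1
s = 1 + (scale-1)·z/height = 1 + (1.1-1)·0.5/5 = 1.010000
θ = twist·z/height = -189°·0.5/5 = -18.9000° = -0.329867 rad
cos θ = 0.946085, sin θ = -0.323917 (intermediates below are computed at full precision and shown rounded to 5 d.p.)
v1: (-4,2) → rotate → (-3.13651,3.18784) → ×s → (-3.16787,3.21972) → (-3.17,3.22)
v2: (-2,-3) → rotate → (-2.86392,-2.19042) → ×s → (-2.89256,-2.21233) → (-2.89,-2.21)
v3: (1,-5) → rotate → (-0.67350,-5.05434) → ×s → (-0.68024,-5.10489) → (-0.68,-5.10)
v4: (4.5,-3.5) → rotate → (3.12367,-4.76893) → ×s → (3.15491,-4.81662) → (3.15,-4.82)
v5: (4.5,-2) → rotate → (3.60955,-3.34980) → ×s → (3.64564,-3.38330) → (3.65,-3.38)
v6: (1,5) → rotate → (2.56567,4.40651) → ×s → (2.59133,4.45057) → (2.59,4.45)

Cross-section at z=0.5: (-3.17,3.22) (-2.89,-2.21) (-0.68,-5.10) (3.15,-4.82) (3.65,-3.38) (2.59,4.45)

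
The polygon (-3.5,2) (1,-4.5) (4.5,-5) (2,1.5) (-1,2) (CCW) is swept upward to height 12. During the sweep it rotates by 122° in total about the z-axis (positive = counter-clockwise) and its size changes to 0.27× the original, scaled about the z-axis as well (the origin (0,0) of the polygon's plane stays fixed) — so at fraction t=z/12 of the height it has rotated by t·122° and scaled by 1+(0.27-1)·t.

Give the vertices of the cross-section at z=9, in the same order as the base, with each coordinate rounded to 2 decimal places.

Cross-section at z=9: (-0.86,-1.61) (2.02,0.51) (2.21,2.09) (-0.70,0.89) (-0.89,-0.48)

t = z/height = 9/12 = 0.75
s = 1 + (scale-1)·z/height = 1 + (0.27-1)·9/12 = 0.452500
θ = twist·z/height = 122°·9/12 = 91.5000° = 1.596976 rad
cos θ = -0.026177, sin θ = 0.999657 (intermediates below are computed at full precision and shown rounded to 5 d.p.)
v1: (-3.5,2) → rotate → (-1.90770,-3.55115) → ×s → (-0.86323,-1.60690) → (-0.86,-1.61)
v2: (1,-4.5) → rotate → (4.47228,1.11745) → ×s → (2.02371,0.50565) → (2.02,0.51)
v3: (4.5,-5) → rotate → (4.88049,4.62934) → ×s → (2.20842,2.09478) → (2.21,2.09)
v4: (2,1.5) → rotate → (-1.55184,1.96005) → ×s → (-0.70221,0.88692) → (-0.70,0.89)
v5: (-1,2) → rotate → (-1.97314,-1.05201) → ×s → (-0.89284,-0.47604) → (-0.89,-0.48)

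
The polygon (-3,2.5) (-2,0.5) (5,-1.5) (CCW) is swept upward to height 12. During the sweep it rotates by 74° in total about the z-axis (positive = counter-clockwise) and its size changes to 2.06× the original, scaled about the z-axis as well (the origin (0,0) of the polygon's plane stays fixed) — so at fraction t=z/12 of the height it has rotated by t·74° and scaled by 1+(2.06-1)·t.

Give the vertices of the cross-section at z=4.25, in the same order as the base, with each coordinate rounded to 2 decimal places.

t = z/height = 4.25/12 = 0.354167
s = 1 + (scale-1)·z/height = 1 + (2.06-1)·4.25/12 = 1.375417
θ = twist·z/height = 74°·4.25/12 = 26.2083° = 0.457422 rad
cos θ = 0.897194, sin θ = 0.441636 (intermediates below are computed at full precision and shown rounded to 5 d.p.)
v1: (-3,2.5) → rotate → (-3.79567,0.91808) → ×s → (-5.22063,1.26274) → (-5.22,1.26)
v2: (-2,0.5) → rotate → (-2.01521,-0.43468) → ×s → (-2.77175,-0.59786) → (-2.77,-0.60)
v3: (5,-1.5) → rotate → (5.14843,0.86239) → ×s → (7.08123,1.18615) → (7.08,1.19)

Cross-section at z=4.25: (-5.22,1.26) (-2.77,-0.60) (7.08,1.19)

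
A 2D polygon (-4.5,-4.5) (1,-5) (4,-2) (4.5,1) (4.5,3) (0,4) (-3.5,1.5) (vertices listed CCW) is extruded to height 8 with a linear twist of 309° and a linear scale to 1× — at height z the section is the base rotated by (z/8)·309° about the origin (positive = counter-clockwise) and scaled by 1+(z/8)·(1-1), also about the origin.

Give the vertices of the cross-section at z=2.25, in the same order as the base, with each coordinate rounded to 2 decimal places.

Cross-section at z=2.25: (4.25,-4.74) (5.05,0.73) (2.21,3.89) (-0.76,4.55) (-2.75,4.66) (-3.99,0.22) (-1.69,-3.41)

t = z/height = 2.25/8 = 0.28125
s = 1 + (scale-1)·z/height = 1 + (1-1)·2.25/8 = 1.000000
θ = twist·z/height = 309°·2.25/8 = 86.9063° = 1.516800 rad
cos θ = 0.053970, sin θ = 0.998543 (intermediates below are computed at full precision and shown rounded to 5 d.p.)
v1: (-4.5,-4.5) → rotate → (4.25058,-4.73631) → ×s → (4.25058,-4.73631) → (4.25,-4.74)
v2: (1,-5) → rotate → (5.04668,0.72869) → ×s → (5.04668,0.72869) → (5.05,0.73)
v3: (4,-2) → rotate → (2.21296,3.88623) → ×s → (2.21296,3.88623) → (2.21,3.89)
v4: (4.5,1) → rotate → (-0.75568,4.54741) → ×s → (-0.75568,4.54741) → (-0.76,4.55)
v5: (4.5,3) → rotate → (-2.75276,4.65535) → ×s → (-2.75276,4.65535) → (-2.75,4.66)
v6: (0,4) → rotate → (-3.99417,0.21588) → ×s → (-3.99417,0.21588) → (-3.99,0.22)
v7: (-3.5,1.5) → rotate → (-1.68671,-3.41394) → ×s → (-1.68671,-3.41394) → (-1.69,-3.41)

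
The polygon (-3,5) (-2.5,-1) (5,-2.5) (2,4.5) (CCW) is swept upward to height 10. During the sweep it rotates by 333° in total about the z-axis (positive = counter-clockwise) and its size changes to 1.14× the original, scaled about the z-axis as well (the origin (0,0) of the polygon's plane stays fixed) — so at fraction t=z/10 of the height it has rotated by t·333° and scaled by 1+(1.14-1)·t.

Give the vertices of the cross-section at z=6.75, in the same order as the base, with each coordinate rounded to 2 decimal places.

t = z/height = 6.75/10 = 0.675
s = 1 + (scale-1)·z/height = 1 + (1.14-1)·6.75/10 = 1.094500
θ = twist·z/height = 333°·6.75/10 = 224.7750° = 3.923064 rad
cos θ = -0.709878, sin θ = -0.704325 (intermediates below are computed at full precision and shown rounded to 5 d.p.)
v1: (-3,5) → rotate → (5.65126,-1.43642) → ×s → (6.18530,-1.57216) → (6.19,-1.57)
v2: (-2.5,-1) → rotate → (1.07037,2.47069) → ×s → (1.17152,2.70417) → (1.17,2.70)
v3: (5,-2.5) → rotate → (-5.31020,-1.74693) → ×s → (-5.81202,-1.91201) → (-5.81,-1.91)
v4: (2,4.5) → rotate → (1.74970,-4.60310) → ×s → (1.91505,-5.03809) → (1.92,-5.04)

Cross-section at z=6.75: (6.19,-1.57) (1.17,2.70) (-5.81,-1.91) (1.92,-5.04)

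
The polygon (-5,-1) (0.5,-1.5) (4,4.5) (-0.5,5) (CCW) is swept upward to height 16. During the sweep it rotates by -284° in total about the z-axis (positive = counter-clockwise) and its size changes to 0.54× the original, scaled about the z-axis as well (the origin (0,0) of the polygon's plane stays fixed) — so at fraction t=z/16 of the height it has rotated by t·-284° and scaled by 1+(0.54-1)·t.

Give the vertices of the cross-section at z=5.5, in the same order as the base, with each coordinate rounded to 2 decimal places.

t = z/height = 5.5/16 = 0.34375
s = 1 + (scale-1)·z/height = 1 + (0.54-1)·5.5/16 = 0.841875
θ = twist·z/height = -284°·5.5/16 = -97.6250° = -1.703878 rad
cos θ = -0.132689, sin θ = -0.991158 (intermediates below are computed at full precision and shown rounded to 5 d.p.)
v1: (-5,-1) → rotate → (-0.32771,5.08848) → ×s → (-0.27589,4.28386) → (-0.28,4.28)
v2: (0.5,-1.5) → rotate → (-1.55308,-0.29655) → ×s → (-1.30750,-0.24965) → (-1.31,-0.25)
v3: (4,4.5) → rotate → (3.92945,-4.56173) → ×s → (3.30811,-3.84041) → (3.31,-3.84)
v4: (-0.5,5) → rotate → (5.02213,-0.16787) → ×s → (4.22801,-0.14132) → (4.23,-0.14)

Cross-section at z=5.5: (-0.28,4.28) (-1.31,-0.25) (3.31,-3.84) (4.23,-0.14)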